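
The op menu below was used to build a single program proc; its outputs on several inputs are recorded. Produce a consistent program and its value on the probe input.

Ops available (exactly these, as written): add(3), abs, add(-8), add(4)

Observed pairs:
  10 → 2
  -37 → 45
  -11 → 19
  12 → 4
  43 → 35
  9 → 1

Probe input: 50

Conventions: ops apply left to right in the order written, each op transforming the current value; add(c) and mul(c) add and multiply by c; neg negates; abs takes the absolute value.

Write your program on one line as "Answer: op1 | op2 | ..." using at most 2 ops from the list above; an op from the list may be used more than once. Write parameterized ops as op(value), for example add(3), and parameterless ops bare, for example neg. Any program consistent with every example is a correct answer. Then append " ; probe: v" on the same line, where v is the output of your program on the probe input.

add(-8) | abs ; probe: 42

Check, running the answer program on each example:
  10 -> 2 -> 2
  -37 -> -45 -> 45
  -11 -> -19 -> 19
  12 -> 4 -> 4
  43 -> 35 -> 35
  9 -> 1 -> 1
  probe: 50 -> 42 -> 42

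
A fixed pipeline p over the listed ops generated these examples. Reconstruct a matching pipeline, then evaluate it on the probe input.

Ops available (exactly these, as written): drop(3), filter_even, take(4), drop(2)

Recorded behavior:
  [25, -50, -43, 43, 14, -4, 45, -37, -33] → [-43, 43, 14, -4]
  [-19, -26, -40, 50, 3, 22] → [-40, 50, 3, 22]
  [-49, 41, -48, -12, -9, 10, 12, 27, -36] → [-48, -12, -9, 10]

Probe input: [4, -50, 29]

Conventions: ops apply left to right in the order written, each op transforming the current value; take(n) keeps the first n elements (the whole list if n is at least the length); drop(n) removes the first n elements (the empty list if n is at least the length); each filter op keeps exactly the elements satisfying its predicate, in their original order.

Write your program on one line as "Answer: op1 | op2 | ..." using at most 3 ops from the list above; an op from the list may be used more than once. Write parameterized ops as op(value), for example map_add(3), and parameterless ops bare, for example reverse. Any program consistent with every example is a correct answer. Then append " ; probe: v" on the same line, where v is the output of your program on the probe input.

drop(2) | take(4) ; probe: [29]

Check, running the answer program on each example:
  [25, -50, -43, 43, 14, -4, 45, -37, -33] -> [-43, 43, 14, -4, 45, -37, -33] -> [-43, 43, 14, -4]
  [-19, -26, -40, 50, 3, 22] -> [-40, 50, 3, 22] -> [-40, 50, 3, 22]
  [-49, 41, -48, -12, -9, 10, 12, 27, -36] -> [-48, -12, -9, 10, 12, 27, -36] -> [-48, -12, -9, 10]
  probe: [4, -50, 29] -> [29] -> [29]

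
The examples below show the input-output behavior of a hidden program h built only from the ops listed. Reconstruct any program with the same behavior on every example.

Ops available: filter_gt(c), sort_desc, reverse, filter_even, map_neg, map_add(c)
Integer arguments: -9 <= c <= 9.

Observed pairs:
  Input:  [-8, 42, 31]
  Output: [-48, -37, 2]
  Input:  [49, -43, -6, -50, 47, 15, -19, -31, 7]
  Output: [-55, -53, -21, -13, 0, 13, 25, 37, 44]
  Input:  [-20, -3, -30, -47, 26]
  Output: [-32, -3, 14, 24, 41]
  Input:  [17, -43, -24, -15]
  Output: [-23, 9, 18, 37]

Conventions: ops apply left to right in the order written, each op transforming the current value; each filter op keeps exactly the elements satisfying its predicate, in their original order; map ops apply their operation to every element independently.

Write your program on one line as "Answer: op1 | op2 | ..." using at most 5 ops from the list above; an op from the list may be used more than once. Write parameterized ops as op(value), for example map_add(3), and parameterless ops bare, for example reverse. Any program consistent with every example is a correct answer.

map_neg | sort_desc | map_add(-6) | reverse

Check, running the answer program on each example:
  [-8, 42, 31] -> [8, -42, -31] -> [8, -31, -42] -> [2, -37, -48] -> [-48, -37, 2]
  [49, -43, -6, -50, 47, 15, -19, -31, 7] -> [-49, 43, 6, 50, -47, -15, 19, 31, -7] -> [50, 43, 31, 19, 6, -7, -15, -47, -49] -> [44, 37, 25, 13, 0, -13, -21, -53, -55] -> [-55, -53, -21, -13, 0, 13, 25, 37, 44]
  [-20, -3, -30, -47, 26] -> [20, 3, 30, 47, -26] -> [47, 30, 20, 3, -26] -> [41, 24, 14, -3, -32] -> [-32, -3, 14, 24, 41]
  [17, -43, -24, -15] -> [-17, 43, 24, 15] -> [43, 24, 15, -17] -> [37, 18, 9, -23] -> [-23, 9, 18, 37]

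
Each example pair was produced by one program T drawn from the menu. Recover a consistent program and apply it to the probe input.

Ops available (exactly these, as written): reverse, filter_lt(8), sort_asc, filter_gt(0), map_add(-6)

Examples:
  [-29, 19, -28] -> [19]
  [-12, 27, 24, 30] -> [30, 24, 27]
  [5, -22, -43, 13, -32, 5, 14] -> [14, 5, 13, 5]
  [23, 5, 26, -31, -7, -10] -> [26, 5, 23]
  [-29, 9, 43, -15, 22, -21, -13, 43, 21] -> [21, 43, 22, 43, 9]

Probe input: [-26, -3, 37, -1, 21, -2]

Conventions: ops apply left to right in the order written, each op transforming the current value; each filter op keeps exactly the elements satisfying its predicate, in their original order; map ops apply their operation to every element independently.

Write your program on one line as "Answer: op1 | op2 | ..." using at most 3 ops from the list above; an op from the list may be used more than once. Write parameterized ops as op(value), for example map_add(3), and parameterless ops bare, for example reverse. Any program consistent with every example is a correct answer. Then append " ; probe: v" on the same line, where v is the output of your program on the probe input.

reverse | filter_gt(0) ; probe: [21, 37]

Check, running the answer program on each example:
  [-29, 19, -28] -> [-28, 19, -29] -> [19]
  [-12, 27, 24, 30] -> [30, 24, 27, -12] -> [30, 24, 27]
  [5, -22, -43, 13, -32, 5, 14] -> [14, 5, -32, 13, -43, -22, 5] -> [14, 5, 13, 5]
  [23, 5, 26, -31, -7, -10] -> [-10, -7, -31, 26, 5, 23] -> [26, 5, 23]
  [-29, 9, 43, -15, 22, -21, -13, 43, 21] -> [21, 43, -13, -21, 22, -15, 43, 9, -29] -> [21, 43, 22, 43, 9]
  probe: [-26, -3, 37, -1, 21, -2] -> [-2, 21, -1, 37, -3, -26] -> [21, 37]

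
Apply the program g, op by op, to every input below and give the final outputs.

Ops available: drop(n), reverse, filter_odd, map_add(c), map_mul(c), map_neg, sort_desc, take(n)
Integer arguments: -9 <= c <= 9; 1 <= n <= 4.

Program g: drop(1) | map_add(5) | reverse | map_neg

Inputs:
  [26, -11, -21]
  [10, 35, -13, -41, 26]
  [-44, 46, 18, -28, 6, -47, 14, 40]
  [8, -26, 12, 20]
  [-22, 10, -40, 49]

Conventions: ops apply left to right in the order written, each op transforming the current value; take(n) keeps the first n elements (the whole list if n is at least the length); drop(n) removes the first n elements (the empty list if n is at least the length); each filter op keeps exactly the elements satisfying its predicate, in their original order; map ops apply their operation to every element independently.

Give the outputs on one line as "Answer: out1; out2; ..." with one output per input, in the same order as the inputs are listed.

Execution, op by op:
  [26, -11, -21] -> [-11, -21] -> [-6, -16] -> [-16, -6] -> [16, 6]
  [10, 35, -13, -41, 26] -> [35, -13, -41, 26] -> [40, -8, -36, 31] -> [31, -36, -8, 40] -> [-31, 36, 8, -40]
  [-44, 46, 18, -28, 6, -47, 14, 40] -> [46, 18, -28, 6, -47, 14, 40] -> [51, 23, -23, 11, -42, 19, 45] -> [45, 19, -42, 11, -23, 23, 51] -> [-45, -19, 42, -11, 23, -23, -51]
  [8, -26, 12, 20] -> [-26, 12, 20] -> [-21, 17, 25] -> [25, 17, -21] -> [-25, -17, 21]
  [-22, 10, -40, 49] -> [10, -40, 49] -> [15, -35, 54] -> [54, -35, 15] -> [-54, 35, -15]

[16, 6]; [-31, 36, 8, -40]; [-45, -19, 42, -11, 23, -23, -51]; [-25, -17, 21]; [-54, 35, -15]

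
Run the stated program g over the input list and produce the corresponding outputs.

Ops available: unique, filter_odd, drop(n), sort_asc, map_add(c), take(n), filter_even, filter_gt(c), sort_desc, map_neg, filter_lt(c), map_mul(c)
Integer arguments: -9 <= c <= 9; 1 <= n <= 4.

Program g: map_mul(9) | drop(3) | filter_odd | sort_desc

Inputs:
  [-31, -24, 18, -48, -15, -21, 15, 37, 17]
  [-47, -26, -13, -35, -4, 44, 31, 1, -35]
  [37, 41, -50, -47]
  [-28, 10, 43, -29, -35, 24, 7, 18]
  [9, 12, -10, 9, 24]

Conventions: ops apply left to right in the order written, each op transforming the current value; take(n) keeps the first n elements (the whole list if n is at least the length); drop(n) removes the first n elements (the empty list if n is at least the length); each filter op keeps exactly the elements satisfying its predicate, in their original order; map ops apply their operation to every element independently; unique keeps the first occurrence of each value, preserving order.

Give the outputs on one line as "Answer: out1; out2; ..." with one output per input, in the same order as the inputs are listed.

Execution, op by op:
  [-31, -24, 18, -48, -15, -21, 15, 37, 17] -> [-279, -216, 162, -432, -135, -189, 135, 333, 153] -> [-432, -135, -189, 135, 333, 153] -> [-135, -189, 135, 333, 153] -> [333, 153, 135, -135, -189]
  [-47, -26, -13, -35, -4, 44, 31, 1, -35] -> [-423, -234, -117, -315, -36, 396, 279, 9, -315] -> [-315, -36, 396, 279, 9, -315] -> [-315, 279, 9, -315] -> [279, 9, -315, -315]
  [37, 41, -50, -47] -> [333, 369, -450, -423] -> [-423] -> [-423] -> [-423]
  [-28, 10, 43, -29, -35, 24, 7, 18] -> [-252, 90, 387, -261, -315, 216, 63, 162] -> [-261, -315, 216, 63, 162] -> [-261, -315, 63] -> [63, -261, -315]
  [9, 12, -10, 9, 24] -> [81, 108, -90, 81, 216] -> [81, 216] -> [81] -> [81]

[333, 153, 135, -135, -189]; [279, 9, -315, -315]; [-423]; [63, -261, -315]; [81]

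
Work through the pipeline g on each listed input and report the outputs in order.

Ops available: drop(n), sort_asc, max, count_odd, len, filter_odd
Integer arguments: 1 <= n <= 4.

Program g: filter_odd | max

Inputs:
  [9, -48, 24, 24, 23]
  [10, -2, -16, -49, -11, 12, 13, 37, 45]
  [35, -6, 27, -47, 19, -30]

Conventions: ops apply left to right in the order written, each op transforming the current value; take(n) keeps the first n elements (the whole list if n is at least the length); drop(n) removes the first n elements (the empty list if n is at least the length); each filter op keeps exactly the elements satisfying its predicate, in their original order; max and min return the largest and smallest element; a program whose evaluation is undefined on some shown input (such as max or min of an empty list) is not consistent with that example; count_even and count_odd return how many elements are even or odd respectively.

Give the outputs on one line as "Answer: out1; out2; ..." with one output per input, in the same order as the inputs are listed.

Execution, op by op:
  [9, -48, 24, 24, 23] -> [9, 23] -> 23
  [10, -2, -16, -49, -11, 12, 13, 37, 45] -> [-49, -11, 13, 37, 45] -> 45
  [35, -6, 27, -47, 19, -30] -> [35, 27, -47, 19] -> 35

23; 45; 35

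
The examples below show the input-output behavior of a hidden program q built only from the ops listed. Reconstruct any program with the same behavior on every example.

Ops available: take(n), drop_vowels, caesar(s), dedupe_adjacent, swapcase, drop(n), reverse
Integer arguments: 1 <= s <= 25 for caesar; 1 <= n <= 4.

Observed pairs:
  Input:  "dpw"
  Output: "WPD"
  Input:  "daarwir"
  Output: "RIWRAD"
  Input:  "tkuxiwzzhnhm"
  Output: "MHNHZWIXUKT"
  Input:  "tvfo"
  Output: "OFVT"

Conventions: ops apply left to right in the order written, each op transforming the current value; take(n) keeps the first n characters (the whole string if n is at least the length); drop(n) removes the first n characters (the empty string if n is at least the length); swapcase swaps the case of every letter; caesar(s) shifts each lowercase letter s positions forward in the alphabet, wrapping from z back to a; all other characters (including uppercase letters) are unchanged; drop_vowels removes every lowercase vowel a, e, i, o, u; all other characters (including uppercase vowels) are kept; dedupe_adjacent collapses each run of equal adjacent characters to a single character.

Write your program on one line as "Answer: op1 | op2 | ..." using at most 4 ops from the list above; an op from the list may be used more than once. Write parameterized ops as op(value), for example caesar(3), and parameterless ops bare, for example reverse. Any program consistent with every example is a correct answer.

dedupe_adjacent | reverse | swapcase

Check, running the answer program on each example:
  "dpw" -> "dpw" -> "wpd" -> "WPD"
  "daarwir" -> "darwir" -> "riwrad" -> "RIWRAD"
  "tkuxiwzzhnhm" -> "tkuxiwzhnhm" -> "mhnhzwixukt" -> "MHNHZWIXUKT"
  "tvfo" -> "tvfo" -> "ofvt" -> "OFVT"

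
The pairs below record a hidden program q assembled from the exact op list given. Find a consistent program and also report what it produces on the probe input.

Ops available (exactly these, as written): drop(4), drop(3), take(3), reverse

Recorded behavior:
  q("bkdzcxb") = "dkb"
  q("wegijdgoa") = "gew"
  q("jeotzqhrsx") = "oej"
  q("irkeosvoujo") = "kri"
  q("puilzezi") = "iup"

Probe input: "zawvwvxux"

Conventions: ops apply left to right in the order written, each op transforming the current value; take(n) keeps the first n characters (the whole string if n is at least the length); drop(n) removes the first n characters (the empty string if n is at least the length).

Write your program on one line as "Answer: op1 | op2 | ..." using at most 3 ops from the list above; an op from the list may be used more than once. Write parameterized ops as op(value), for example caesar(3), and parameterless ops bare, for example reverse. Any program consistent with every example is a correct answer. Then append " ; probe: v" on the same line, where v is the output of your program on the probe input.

take(3) | reverse ; probe: "waz"

Check, running the answer program on each example:
  "bkdzcxb" -> "bkd" -> "dkb"
  "wegijdgoa" -> "weg" -> "gew"
  "jeotzqhrsx" -> "jeo" -> "oej"
  "irkeosvoujo" -> "irk" -> "kri"
  "puilzezi" -> "pui" -> "iup"
  probe: "zawvwvxux" -> "zaw" -> "waz"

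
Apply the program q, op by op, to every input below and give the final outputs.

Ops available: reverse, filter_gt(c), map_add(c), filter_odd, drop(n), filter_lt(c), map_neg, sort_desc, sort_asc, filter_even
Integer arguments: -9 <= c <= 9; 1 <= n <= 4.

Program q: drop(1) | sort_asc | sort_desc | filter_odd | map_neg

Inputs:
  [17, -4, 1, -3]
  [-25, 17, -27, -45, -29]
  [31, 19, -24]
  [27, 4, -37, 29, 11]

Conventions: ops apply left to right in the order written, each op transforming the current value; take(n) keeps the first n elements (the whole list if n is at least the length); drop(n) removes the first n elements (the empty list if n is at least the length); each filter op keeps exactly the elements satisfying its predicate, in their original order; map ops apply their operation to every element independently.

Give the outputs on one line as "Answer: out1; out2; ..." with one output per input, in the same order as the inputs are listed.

[-1, 3]; [-17, 27, 29, 45]; [-19]; [-29, -11, 37]

Execution, op by op:
  [17, -4, 1, -3] -> [-4, 1, -3] -> [-4, -3, 1] -> [1, -3, -4] -> [1, -3] -> [-1, 3]
  [-25, 17, -27, -45, -29] -> [17, -27, -45, -29] -> [-45, -29, -27, 17] -> [17, -27, -29, -45] -> [17, -27, -29, -45] -> [-17, 27, 29, 45]
  [31, 19, -24] -> [19, -24] -> [-24, 19] -> [19, -24] -> [19] -> [-19]
  [27, 4, -37, 29, 11] -> [4, -37, 29, 11] -> [-37, 4, 11, 29] -> [29, 11, 4, -37] -> [29, 11, -37] -> [-29, -11, 37]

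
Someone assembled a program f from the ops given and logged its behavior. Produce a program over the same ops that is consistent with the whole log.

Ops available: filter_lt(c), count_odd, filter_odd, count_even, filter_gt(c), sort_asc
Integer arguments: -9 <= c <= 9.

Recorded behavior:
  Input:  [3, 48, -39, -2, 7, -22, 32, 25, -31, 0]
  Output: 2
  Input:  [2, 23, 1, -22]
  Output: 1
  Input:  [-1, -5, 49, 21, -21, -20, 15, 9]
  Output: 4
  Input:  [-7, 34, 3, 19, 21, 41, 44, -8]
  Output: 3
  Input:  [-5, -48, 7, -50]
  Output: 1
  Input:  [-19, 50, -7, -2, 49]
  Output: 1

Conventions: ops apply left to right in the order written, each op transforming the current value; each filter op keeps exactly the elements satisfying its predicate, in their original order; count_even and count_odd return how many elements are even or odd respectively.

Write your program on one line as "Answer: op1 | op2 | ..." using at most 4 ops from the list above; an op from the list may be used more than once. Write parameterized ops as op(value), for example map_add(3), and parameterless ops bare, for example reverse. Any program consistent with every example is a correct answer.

filter_gt(-7) | filter_gt(6) | count_odd

Check, running the answer program on each example:
  [3, 48, -39, -2, 7, -22, 32, 25, -31, 0] -> [3, 48, -2, 7, 32, 25, 0] -> [48, 7, 32, 25] -> 2
  [2, 23, 1, -22] -> [2, 23, 1] -> [23] -> 1
  [-1, -5, 49, 21, -21, -20, 15, 9] -> [-1, -5, 49, 21, 15, 9] -> [49, 21, 15, 9] -> 4
  [-7, 34, 3, 19, 21, 41, 44, -8] -> [34, 3, 19, 21, 41, 44] -> [34, 19, 21, 41, 44] -> 3
  [-5, -48, 7, -50] -> [-5, 7] -> [7] -> 1
  [-19, 50, -7, -2, 49] -> [50, -2, 49] -> [50, 49] -> 1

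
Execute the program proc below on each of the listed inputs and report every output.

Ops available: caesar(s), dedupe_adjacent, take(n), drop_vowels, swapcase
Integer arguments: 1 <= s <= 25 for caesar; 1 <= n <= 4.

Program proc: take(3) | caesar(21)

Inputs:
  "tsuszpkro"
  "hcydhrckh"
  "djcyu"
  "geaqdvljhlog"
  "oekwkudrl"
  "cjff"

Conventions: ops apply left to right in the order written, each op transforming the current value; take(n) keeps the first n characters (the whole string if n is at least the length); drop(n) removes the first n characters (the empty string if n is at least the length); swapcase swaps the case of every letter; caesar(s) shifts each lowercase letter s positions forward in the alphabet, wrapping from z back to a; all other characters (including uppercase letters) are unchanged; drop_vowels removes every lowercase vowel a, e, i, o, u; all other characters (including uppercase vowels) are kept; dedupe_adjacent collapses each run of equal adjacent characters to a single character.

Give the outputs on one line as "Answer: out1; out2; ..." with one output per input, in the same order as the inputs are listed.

Execution, op by op:
  "tsuszpkro" -> "tsu" -> "onp"
  "hcydhrckh" -> "hcy" -> "cxt"
  "djcyu" -> "djc" -> "yex"
  "geaqdvljhlog" -> "gea" -> "bzv"
  "oekwkudrl" -> "oek" -> "jzf"
  "cjff" -> "cjf" -> "xea"

"onp"; "cxt"; "yex"; "bzv"; "jzf"; "xea"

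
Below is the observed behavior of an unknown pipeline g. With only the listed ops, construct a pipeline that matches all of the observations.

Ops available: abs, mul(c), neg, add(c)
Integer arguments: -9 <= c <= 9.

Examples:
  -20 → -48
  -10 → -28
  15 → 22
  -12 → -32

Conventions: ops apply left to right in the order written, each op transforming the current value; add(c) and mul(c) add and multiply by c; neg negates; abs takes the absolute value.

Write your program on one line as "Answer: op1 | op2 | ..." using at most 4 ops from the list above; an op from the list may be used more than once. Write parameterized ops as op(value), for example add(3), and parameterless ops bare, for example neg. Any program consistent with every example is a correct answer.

add(-8) | mul(2) | add(5) | add(3)

Check, running the answer program on each example:
  -20 -> -28 -> -56 -> -51 -> -48
  -10 -> -18 -> -36 -> -31 -> -28
  15 -> 7 -> 14 -> 19 -> 22
  -12 -> -20 -> -40 -> -35 -> -32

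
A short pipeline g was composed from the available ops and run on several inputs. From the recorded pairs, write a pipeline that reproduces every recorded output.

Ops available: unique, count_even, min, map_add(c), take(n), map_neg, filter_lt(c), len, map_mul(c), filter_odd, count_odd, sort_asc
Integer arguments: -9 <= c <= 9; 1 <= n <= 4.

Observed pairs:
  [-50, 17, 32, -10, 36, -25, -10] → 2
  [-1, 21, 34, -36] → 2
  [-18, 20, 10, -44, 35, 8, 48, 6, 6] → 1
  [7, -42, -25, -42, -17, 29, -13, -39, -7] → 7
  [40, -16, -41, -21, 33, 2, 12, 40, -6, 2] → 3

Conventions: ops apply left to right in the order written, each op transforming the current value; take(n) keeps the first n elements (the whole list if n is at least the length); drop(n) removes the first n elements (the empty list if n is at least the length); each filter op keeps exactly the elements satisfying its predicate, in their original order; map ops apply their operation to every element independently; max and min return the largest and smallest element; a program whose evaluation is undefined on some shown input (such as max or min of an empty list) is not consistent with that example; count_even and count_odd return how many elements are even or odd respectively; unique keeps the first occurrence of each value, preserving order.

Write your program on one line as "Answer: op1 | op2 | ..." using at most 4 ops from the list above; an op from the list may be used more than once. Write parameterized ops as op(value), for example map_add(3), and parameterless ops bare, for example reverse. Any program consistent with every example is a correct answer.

map_add(5) | map_mul(7) | count_even

Check, running the answer program on each example:
  [-50, 17, 32, -10, 36, -25, -10] -> [-45, 22, 37, -5, 41, -20, -5] -> [-315, 154, 259, -35, 287, -140, -35] -> 2
  [-1, 21, 34, -36] -> [4, 26, 39, -31] -> [28, 182, 273, -217] -> 2
  [-18, 20, 10, -44, 35, 8, 48, 6, 6] -> [-13, 25, 15, -39, 40, 13, 53, 11, 11] -> [-91, 175, 105, -273, 280, 91, 371, 77, 77] -> 1
  [7, -42, -25, -42, -17, 29, -13, -39, -7] -> [12, -37, -20, -37, -12, 34, -8, -34, -2] -> [84, -259, -140, -259, -84, 238, -56, -238, -14] -> 7
  [40, -16, -41, -21, 33, 2, 12, 40, -6, 2] -> [45, -11, -36, -16, 38, 7, 17, 45, -1, 7] -> [315, -77, -252, -112, 266, 49, 119, 315, -7, 49] -> 3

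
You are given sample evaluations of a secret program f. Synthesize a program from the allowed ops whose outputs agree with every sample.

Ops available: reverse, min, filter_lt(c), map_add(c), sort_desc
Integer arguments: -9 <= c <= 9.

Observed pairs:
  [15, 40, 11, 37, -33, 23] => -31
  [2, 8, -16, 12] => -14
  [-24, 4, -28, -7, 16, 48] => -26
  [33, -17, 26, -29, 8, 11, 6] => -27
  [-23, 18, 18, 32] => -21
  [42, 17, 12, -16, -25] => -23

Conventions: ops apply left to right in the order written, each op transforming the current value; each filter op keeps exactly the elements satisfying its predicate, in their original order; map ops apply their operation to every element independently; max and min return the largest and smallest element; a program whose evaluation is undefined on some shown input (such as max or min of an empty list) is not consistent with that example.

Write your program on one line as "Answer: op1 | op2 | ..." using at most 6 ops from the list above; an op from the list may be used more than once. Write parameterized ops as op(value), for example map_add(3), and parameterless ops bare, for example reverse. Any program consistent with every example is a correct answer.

map_add(-1) | sort_desc | map_add(3) | filter_lt(-5) | min

Check, running the answer program on each example:
  [15, 40, 11, 37, -33, 23] -> [14, 39, 10, 36, -34, 22] -> [39, 36, 22, 14, 10, -34] -> [42, 39, 25, 17, 13, -31] -> [-31] -> -31
  [2, 8, -16, 12] -> [1, 7, -17, 11] -> [11, 7, 1, -17] -> [14, 10, 4, -14] -> [-14] -> -14
  [-24, 4, -28, -7, 16, 48] -> [-25, 3, -29, -8, 15, 47] -> [47, 15, 3, -8, -25, -29] -> [50, 18, 6, -5, -22, -26] -> [-22, -26] -> -26
  [33, -17, 26, -29, 8, 11, 6] -> [32, -18, 25, -30, 7, 10, 5] -> [32, 25, 10, 7, 5, -18, -30] -> [35, 28, 13, 10, 8, -15, -27] -> [-15, -27] -> -27
  [-23, 18, 18, 32] -> [-24, 17, 17, 31] -> [31, 17, 17, -24] -> [34, 20, 20, -21] -> [-21] -> -21
  [42, 17, 12, -16, -25] -> [41, 16, 11, -17, -26] -> [41, 16, 11, -17, -26] -> [44, 19, 14, -14, -23] -> [-14, -23] -> -23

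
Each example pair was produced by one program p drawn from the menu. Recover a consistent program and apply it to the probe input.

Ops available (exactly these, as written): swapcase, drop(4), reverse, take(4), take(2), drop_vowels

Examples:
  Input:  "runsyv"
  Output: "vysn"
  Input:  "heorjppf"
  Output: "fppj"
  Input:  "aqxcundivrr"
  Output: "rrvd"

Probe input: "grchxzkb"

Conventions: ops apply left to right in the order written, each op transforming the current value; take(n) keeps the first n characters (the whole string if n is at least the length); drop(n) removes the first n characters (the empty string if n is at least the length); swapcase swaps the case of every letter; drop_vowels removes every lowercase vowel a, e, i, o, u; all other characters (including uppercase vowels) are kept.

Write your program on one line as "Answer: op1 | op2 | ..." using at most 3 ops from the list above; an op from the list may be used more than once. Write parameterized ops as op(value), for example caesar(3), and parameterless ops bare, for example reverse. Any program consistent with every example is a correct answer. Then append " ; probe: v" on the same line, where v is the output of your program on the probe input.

reverse | drop_vowels | take(4) ; probe: "bkzx"

Check, running the answer program on each example:
  "runsyv" -> "vysnur" -> "vysnr" -> "vysn"
  "heorjppf" -> "fppjroeh" -> "fppjrh" -> "fppj"
  "aqxcundivrr" -> "rrvidnucxqa" -> "rrvdncxq" -> "rrvd"
  probe: "grchxzkb" -> "bkzxhcrg" -> "bkzxhcrg" -> "bkzx"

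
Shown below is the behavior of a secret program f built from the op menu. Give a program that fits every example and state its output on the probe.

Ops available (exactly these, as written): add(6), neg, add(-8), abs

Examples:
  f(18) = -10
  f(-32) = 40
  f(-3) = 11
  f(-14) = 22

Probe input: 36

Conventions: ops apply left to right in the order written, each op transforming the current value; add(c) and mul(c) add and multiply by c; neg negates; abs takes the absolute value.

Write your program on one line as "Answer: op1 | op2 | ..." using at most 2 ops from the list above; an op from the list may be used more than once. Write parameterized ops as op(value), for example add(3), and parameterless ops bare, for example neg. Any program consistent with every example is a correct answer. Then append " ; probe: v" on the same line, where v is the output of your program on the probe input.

add(-8) | neg ; probe: -28

Check, running the answer program on each example:
  18 -> 10 -> -10
  -32 -> -40 -> 40
  -3 -> -11 -> 11
  -14 -> -22 -> 22
  probe: 36 -> 28 -> -28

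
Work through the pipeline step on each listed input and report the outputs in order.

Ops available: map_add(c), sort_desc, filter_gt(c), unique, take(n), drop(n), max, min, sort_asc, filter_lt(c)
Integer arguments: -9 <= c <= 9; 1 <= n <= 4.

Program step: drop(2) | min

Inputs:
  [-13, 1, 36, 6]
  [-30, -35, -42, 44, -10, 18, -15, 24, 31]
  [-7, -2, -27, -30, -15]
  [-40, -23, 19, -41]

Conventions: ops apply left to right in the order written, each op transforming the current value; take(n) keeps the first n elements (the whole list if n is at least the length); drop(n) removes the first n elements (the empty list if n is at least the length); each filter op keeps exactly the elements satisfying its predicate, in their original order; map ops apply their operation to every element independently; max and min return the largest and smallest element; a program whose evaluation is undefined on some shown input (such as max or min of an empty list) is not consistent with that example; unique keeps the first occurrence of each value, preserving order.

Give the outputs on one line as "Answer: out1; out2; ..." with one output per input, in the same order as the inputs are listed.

Execution, op by op:
  [-13, 1, 36, 6] -> [36, 6] -> 6
  [-30, -35, -42, 44, -10, 18, -15, 24, 31] -> [-42, 44, -10, 18, -15, 24, 31] -> -42
  [-7, -2, -27, -30, -15] -> [-27, -30, -15] -> -30
  [-40, -23, 19, -41] -> [19, -41] -> -41

6; -42; -30; -41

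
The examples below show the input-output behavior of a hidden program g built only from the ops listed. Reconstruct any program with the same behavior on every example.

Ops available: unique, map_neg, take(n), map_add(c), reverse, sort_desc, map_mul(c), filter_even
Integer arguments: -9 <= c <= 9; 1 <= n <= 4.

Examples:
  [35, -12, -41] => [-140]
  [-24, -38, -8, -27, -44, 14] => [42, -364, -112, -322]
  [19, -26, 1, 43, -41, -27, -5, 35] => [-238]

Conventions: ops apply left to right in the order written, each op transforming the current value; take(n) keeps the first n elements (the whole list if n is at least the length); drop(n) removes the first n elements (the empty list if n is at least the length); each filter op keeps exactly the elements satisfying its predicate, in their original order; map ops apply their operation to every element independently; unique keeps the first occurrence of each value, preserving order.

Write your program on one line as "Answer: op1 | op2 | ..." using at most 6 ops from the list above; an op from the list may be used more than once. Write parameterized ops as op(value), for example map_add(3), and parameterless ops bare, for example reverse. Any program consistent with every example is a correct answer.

filter_even | reverse | take(4) | map_add(-8) | map_mul(7)

Check, running the answer program on each example:
  [35, -12, -41] -> [-12] -> [-12] -> [-12] -> [-20] -> [-140]
  [-24, -38, -8, -27, -44, 14] -> [-24, -38, -8, -44, 14] -> [14, -44, -8, -38, -24] -> [14, -44, -8, -38] -> [6, -52, -16, -46] -> [42, -364, -112, -322]
  [19, -26, 1, 43, -41, -27, -5, 35] -> [-26] -> [-26] -> [-26] -> [-34] -> [-238]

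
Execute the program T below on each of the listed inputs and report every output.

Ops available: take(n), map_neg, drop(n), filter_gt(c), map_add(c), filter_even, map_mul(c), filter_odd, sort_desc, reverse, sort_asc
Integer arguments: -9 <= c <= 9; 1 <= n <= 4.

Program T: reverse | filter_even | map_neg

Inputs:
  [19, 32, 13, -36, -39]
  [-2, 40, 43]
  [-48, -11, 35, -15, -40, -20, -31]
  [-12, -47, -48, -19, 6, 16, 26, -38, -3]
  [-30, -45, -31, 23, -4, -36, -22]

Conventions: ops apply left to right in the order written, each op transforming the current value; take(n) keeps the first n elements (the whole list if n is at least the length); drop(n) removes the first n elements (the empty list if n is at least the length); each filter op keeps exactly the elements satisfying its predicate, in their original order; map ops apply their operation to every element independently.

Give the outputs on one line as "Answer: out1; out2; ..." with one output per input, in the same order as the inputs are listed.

[36, -32]; [-40, 2]; [20, 40, 48]; [38, -26, -16, -6, 48, 12]; [22, 36, 4, 30]

Execution, op by op:
  [19, 32, 13, -36, -39] -> [-39, -36, 13, 32, 19] -> [-36, 32] -> [36, -32]
  [-2, 40, 43] -> [43, 40, -2] -> [40, -2] -> [-40, 2]
  [-48, -11, 35, -15, -40, -20, -31] -> [-31, -20, -40, -15, 35, -11, -48] -> [-20, -40, -48] -> [20, 40, 48]
  [-12, -47, -48, -19, 6, 16, 26, -38, -3] -> [-3, -38, 26, 16, 6, -19, -48, -47, -12] -> [-38, 26, 16, 6, -48, -12] -> [38, -26, -16, -6, 48, 12]
  [-30, -45, -31, 23, -4, -36, -22] -> [-22, -36, -4, 23, -31, -45, -30] -> [-22, -36, -4, -30] -> [22, 36, 4, 30]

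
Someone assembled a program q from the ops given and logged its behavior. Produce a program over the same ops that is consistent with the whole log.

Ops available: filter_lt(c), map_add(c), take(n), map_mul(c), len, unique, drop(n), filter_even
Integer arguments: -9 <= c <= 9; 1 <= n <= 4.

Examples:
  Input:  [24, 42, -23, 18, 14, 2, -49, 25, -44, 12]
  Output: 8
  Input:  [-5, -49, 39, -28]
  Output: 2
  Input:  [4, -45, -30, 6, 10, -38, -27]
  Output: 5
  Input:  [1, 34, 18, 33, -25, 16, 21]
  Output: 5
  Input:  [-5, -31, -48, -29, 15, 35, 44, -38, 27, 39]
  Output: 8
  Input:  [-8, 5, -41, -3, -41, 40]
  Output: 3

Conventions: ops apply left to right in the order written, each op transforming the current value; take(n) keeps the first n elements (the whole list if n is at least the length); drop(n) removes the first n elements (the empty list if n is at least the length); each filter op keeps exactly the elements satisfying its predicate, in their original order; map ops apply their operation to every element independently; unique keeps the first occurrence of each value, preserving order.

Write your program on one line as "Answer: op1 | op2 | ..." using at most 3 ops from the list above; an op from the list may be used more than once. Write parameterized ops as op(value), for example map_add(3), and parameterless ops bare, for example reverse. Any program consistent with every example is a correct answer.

drop(2) | unique | len

Check, running the answer program on each example:
  [24, 42, -23, 18, 14, 2, -49, 25, -44, 12] -> [-23, 18, 14, 2, -49, 25, -44, 12] -> [-23, 18, 14, 2, -49, 25, -44, 12] -> 8
  [-5, -49, 39, -28] -> [39, -28] -> [39, -28] -> 2
  [4, -45, -30, 6, 10, -38, -27] -> [-30, 6, 10, -38, -27] -> [-30, 6, 10, -38, -27] -> 5
  [1, 34, 18, 33, -25, 16, 21] -> [18, 33, -25, 16, 21] -> [18, 33, -25, 16, 21] -> 5
  [-5, -31, -48, -29, 15, 35, 44, -38, 27, 39] -> [-48, -29, 15, 35, 44, -38, 27, 39] -> [-48, -29, 15, 35, 44, -38, 27, 39] -> 8
  [-8, 5, -41, -3, -41, 40] -> [-41, -3, -41, 40] -> [-41, -3, 40] -> 3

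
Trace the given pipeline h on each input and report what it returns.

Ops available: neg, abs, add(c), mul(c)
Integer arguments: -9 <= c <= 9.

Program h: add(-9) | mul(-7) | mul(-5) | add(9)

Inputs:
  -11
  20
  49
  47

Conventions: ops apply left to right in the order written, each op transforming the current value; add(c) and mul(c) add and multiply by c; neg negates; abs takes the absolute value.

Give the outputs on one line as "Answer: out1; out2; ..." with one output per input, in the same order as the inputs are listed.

-691; 394; 1409; 1339

Execution, op by op:
  -11 -> -20 -> 140 -> -700 -> -691
  20 -> 11 -> -77 -> 385 -> 394
  49 -> 40 -> -280 -> 1400 -> 1409
  47 -> 38 -> -266 -> 1330 -> 1339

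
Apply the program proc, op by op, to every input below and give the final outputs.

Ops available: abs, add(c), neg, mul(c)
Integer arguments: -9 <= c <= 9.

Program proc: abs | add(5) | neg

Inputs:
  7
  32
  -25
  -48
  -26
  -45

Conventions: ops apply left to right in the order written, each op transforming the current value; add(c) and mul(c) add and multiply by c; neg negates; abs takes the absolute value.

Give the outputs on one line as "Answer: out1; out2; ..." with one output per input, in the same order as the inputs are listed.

Execution, op by op:
  7 -> 7 -> 12 -> -12
  32 -> 32 -> 37 -> -37
  -25 -> 25 -> 30 -> -30
  -48 -> 48 -> 53 -> -53
  -26 -> 26 -> 31 -> -31
  -45 -> 45 -> 50 -> -50

-12; -37; -30; -53; -31; -50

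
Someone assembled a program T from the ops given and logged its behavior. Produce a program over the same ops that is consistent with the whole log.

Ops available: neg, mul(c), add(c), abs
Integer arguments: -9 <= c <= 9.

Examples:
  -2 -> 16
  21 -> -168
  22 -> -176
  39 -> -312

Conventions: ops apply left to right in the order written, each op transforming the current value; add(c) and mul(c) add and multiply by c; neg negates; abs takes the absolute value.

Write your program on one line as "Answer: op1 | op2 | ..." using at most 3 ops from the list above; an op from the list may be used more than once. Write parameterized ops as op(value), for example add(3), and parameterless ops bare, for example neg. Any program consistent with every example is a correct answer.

neg | mul(8)

Check, running the answer program on each example:
  -2 -> 2 -> 16
  21 -> -21 -> -168
  22 -> -22 -> -176
  39 -> -39 -> -312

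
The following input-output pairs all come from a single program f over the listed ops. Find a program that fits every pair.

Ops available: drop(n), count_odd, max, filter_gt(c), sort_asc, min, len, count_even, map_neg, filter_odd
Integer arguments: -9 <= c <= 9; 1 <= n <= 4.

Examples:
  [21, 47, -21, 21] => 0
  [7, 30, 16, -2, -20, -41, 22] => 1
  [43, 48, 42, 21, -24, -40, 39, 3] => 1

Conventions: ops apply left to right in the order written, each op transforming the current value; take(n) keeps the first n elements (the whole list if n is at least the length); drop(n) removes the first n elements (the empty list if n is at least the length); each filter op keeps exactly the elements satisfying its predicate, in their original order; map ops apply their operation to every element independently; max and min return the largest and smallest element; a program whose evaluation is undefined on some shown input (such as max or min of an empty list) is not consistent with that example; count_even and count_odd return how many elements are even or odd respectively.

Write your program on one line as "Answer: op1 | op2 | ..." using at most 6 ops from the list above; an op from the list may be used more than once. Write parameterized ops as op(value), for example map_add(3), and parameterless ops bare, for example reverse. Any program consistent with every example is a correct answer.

drop(4) | drop(1) | sort_asc | map_neg | count_even

Check, running the answer program on each example:
  [21, 47, -21, 21] -> [] -> [] -> [] -> [] -> 0
  [7, 30, 16, -2, -20, -41, 22] -> [-20, -41, 22] -> [-41, 22] -> [-41, 22] -> [41, -22] -> 1
  [43, 48, 42, 21, -24, -40, 39, 3] -> [-24, -40, 39, 3] -> [-40, 39, 3] -> [-40, 3, 39] -> [40, -3, -39] -> 1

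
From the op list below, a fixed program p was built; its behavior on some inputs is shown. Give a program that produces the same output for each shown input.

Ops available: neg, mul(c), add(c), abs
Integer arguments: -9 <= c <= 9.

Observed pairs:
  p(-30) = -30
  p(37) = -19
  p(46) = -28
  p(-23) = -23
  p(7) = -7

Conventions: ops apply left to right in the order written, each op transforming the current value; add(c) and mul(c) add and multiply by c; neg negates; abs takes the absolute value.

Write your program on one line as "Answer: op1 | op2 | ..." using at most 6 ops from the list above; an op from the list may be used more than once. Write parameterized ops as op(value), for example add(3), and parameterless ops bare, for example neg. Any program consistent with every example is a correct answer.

add(-9) | abs | add(-9) | abs | neg

Check, running the answer program on each example:
  -30 -> -39 -> 39 -> 30 -> 30 -> -30
  37 -> 28 -> 28 -> 19 -> 19 -> -19
  46 -> 37 -> 37 -> 28 -> 28 -> -28
  -23 -> -32 -> 32 -> 23 -> 23 -> -23
  7 -> -2 -> 2 -> -7 -> 7 -> -7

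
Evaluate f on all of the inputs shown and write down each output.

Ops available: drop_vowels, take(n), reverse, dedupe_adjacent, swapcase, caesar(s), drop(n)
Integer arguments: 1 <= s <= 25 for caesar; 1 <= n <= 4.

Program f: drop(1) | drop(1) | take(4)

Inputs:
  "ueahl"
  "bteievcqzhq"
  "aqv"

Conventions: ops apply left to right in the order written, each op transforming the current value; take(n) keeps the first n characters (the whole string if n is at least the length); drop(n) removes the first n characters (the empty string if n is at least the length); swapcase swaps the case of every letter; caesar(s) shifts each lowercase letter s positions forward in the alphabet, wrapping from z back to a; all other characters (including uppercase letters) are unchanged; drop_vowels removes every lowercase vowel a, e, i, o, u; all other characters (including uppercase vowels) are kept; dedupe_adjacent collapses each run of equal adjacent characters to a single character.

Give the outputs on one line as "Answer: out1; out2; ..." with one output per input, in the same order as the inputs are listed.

"ahl"; "eiev"; "v"

Execution, op by op:
  "ueahl" -> "eahl" -> "ahl" -> "ahl"
  "bteievcqzhq" -> "teievcqzhq" -> "eievcqzhq" -> "eiev"
  "aqv" -> "qv" -> "v" -> "v"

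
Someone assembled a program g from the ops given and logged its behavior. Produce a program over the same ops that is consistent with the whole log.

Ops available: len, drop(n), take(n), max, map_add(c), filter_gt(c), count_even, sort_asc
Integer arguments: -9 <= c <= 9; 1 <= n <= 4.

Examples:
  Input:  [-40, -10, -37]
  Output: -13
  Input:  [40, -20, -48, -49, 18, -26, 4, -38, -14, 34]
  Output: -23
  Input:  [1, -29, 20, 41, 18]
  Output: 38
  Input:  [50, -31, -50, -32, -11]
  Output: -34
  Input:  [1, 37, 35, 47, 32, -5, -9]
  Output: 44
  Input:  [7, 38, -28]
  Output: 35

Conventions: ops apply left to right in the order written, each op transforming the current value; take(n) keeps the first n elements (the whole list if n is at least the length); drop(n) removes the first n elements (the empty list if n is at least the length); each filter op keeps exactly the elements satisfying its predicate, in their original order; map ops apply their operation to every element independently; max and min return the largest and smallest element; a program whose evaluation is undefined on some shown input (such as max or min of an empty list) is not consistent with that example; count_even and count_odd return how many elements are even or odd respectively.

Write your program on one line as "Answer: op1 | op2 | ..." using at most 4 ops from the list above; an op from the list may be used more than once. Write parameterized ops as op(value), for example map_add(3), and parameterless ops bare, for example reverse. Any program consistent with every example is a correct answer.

drop(1) | map_add(-3) | take(3) | max

Check, running the answer program on each example:
  [-40, -10, -37] -> [-10, -37] -> [-13, -40] -> [-13, -40] -> -13
  [40, -20, -48, -49, 18, -26, 4, -38, -14, 34] -> [-20, -48, -49, 18, -26, 4, -38, -14, 34] -> [-23, -51, -52, 15, -29, 1, -41, -17, 31] -> [-23, -51, -52] -> -23
  [1, -29, 20, 41, 18] -> [-29, 20, 41, 18] -> [-32, 17, 38, 15] -> [-32, 17, 38] -> 38
  [50, -31, -50, -32, -11] -> [-31, -50, -32, -11] -> [-34, -53, -35, -14] -> [-34, -53, -35] -> -34
  [1, 37, 35, 47, 32, -5, -9] -> [37, 35, 47, 32, -5, -9] -> [34, 32, 44, 29, -8, -12] -> [34, 32, 44] -> 44
  [7, 38, -28] -> [38, -28] -> [35, -31] -> [35, -31] -> 35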